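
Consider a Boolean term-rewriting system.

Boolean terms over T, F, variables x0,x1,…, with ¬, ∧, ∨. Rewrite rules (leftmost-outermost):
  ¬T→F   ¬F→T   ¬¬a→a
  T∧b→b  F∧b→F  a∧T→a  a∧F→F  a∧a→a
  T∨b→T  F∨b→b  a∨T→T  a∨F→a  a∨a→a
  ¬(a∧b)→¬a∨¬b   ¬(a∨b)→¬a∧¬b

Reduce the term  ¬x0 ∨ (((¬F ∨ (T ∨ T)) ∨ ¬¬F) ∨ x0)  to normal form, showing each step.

Answer: normal form = T  (in 5 steps)

Reduction:
  start: ¬x0 ∨ (((¬F ∨ (T ∨ T)) ∨ ¬¬F) ∨ x0)
  →1  ¬x0 ∨ (((T ∨ (T ∨ T)) ∨ ¬¬F) ∨ x0)
  →2  ¬x0 ∨ ((T ∨ ¬¬F) ∨ x0)
  →3  ¬x0 ∨ (T ∨ x0)
  →4  ¬x0 ∨ T
  →5  T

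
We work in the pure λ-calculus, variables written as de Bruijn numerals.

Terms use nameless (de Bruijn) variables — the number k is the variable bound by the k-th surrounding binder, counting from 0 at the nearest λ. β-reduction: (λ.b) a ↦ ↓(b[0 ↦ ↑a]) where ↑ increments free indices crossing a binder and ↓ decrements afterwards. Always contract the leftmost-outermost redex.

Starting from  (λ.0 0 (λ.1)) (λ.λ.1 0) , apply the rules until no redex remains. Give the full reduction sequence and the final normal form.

  start: (λ.0 0 (λ.1)) (λ.λ.1 0)
  →1  (λ.λ.1 0) (λ.λ.1 0) (λ.λ.λ.1 0)
  →2  (λ.(λ.λ.1 0) 0) (λ.λ.λ.1 0)
  →3  (λ.λ.1 0) (λ.λ.λ.1 0)
  →4  λ.(λ.λ.λ.1 0) 0
  →5  λ.λ.λ.1 0

Answer: normal form = λ.λ.λ.1 0  (in 5 steps)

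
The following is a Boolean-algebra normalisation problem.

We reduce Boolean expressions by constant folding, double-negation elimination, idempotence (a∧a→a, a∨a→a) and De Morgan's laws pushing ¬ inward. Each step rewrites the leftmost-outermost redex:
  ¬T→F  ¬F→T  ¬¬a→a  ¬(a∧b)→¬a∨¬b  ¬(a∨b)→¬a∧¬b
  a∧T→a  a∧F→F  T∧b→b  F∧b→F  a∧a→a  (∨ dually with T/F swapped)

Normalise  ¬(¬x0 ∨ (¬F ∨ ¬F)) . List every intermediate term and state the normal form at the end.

  start: ¬(¬x0 ∨ (¬F ∨ ¬F))
  →1  ¬¬x0 ∧ ¬(¬F ∨ ¬F)
  →2  x0 ∧ ¬(¬F ∨ ¬F)
  →3  x0 ∧ (¬¬F ∧ ¬¬F)
  →4  x0 ∧ ¬¬F
  →5  x0 ∧ F
  →6  F

Answer: normal form = F  (in 6 steps)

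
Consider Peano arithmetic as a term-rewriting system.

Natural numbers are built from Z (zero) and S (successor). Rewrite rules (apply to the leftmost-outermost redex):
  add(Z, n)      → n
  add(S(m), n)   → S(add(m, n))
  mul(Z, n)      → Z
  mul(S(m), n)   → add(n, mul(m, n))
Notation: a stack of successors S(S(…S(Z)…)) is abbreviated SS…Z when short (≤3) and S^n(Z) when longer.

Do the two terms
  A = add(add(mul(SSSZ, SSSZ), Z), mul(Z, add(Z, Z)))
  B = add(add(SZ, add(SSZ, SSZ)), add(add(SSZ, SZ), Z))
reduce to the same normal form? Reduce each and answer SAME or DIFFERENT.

Term A:
  start: add(add(mul(SSSZ, SSSZ), Z), mul(Z, add(Z, Z)))
  →1  add(add(add(SSSZ, mul(SSZ, SSSZ)), Z), mul(Z, add(Z, Z)))
  →2  add(add(S(add(SSZ, mul(SSZ, SSSZ))), Z), mul(Z, add(Z, Z)))
  →3  add(S(add(add(SSZ, mul(SSZ, SSSZ)), Z)), mul(Z, add(Z, Z)))
  →4  S(add(add(add(SSZ, mul(SSZ, SSSZ)), Z), mul(Z, add(Z, Z))))
  →5  S(add(add(S(add(SZ, mul(SSZ, SSSZ))), Z), mul(Z, add(Z, Z))))
  →6  S(add(S(add(add(SZ, mul(SSZ, SSSZ)), Z)), mul(Z, add(Z, Z))))
  →7  S(S(add(add(add(SZ, mul(SSZ, SSSZ)), Z), mul(Z, add(Z, Z)))))
  →8  S(S(add(add(S(add(Z, mul(SSZ, SSSZ))), Z), mul(Z, add(Z, Z)))))
  →9  S(S(add(S(add(add(Z, mul(SSZ, SSSZ)), Z)), mul(Z, add(Z, Z)))))
  →10  S(S(S(add(add(add(Z, mul(SSZ, SSSZ)), Z), mul(Z, add(Z, Z))))))
  →11  S(S(S(add(add(mul(SSZ, SSSZ), Z), mul(Z, add(Z, Z))))))
  →12  S(S(S(add(add(add(SSSZ, mul(SZ, SSSZ)), Z), mul(Z, add(Z, Z))))))
  →13  S(S(S(add(add(S(add(SSZ, mul(SZ, SSSZ))), Z), mul(Z, add(Z, Z))))))
  →14  S(S(S(add(S(add(add(SSZ, mul(SZ, SSSZ)), Z)), mul(Z, add(Z, Z))))))
  →15  S(S(S(S(add(add(add(SSZ, mul(SZ, SSSZ)), Z), mul(Z, add(Z, Z)))))))
  →16  S(S(S(S(add(add(S(add(SZ, mul(SZ, SSSZ))), Z), mul(Z, add(Z, Z)))))))
  →17  S(S(S(S(add(S(add(add(SZ, mul(SZ, SSSZ)), Z)), mul(Z, add(Z, Z)))))))
  →18  S(S(S(S(S(add(add(add(SZ, mul(SZ, SSSZ)), Z), mul(Z, add(Z, Z))))))))
  →19  S(S(S(S(S(add(add(S(add(Z, mul(SZ, SSSZ))), Z), mul(Z, add(Z, Z))))))))
  →20  S(S(S(S(S(add(S(add(add(Z, mul(SZ, SSSZ)), Z)), mul(Z, add(Z, Z))))))))
  →21  S(S(S(S(S(S(add(add(add(Z, mul(SZ, SSSZ)), Z), mul(Z, add(Z, Z)))))))))
  →22  S(S(S(S(S(S(add(add(mul(SZ, SSSZ), Z), mul(Z, add(Z, Z)))))))))
  →23  S(S(S(S(S(S(add(add(add(SSSZ, mul(Z, SSSZ)), Z), mul(Z, add(Z, Z)))))))))
  →24  S(S(S(S(S(S(add(add(S(add(SSZ, mul(Z, SSSZ))), Z), mul(Z, add(Z, Z)))))))))
  →25  S(S(S(S(S(S(add(S(add(add(SSZ, mul(Z, SSSZ)), Z)), mul(Z, add(Z, Z)))))))))
  →26  S(S(S(S(S(S(S(add(add(add(SSZ, mul(Z, SSSZ)), Z), mul(Z, add(Z, Z))))))))))
  →27  S(S(S(S(S(S(S(add(add(S(add(SZ, mul(Z, SSSZ))), Z), mul(Z, add(Z, Z))))))))))
  →28  S(S(S(S(S(S(S(add(S(add(add(SZ, mul(Z, SSSZ)), Z)), mul(Z, add(Z, Z))))))))))
  →29  S(S(S(S(S(S(S(S(add(add(add(SZ, mul(Z, SSSZ)), Z), mul(Z, add(Z, Z)))))))))))
  →30  S(S(S(S(S(S(S(S(add(add(S(add(Z, mul(Z, SSSZ))), Z), mul(Z, add(Z, Z)))))))))))
  →31  S(S(S(S(S(S(S(S(add(S(add(add(Z, mul(Z, SSSZ)), Z)), mul(Z, add(Z, Z)))))))))))
  →32  S(S(S(S(S(S(S(S(S(add(add(add(Z, mul(Z, SSSZ)), Z), mul(Z, add(Z, Z))))))))))))
  →33  S(S(S(S(S(S(S(S(S(add(add(mul(Z, SSSZ), Z), mul(Z, add(Z, Z))))))))))))
  →34  S(S(S(S(S(S(S(S(S(add(add(Z, Z), mul(Z, add(Z, Z))))))))))))
  →35  S(S(S(S(S(S(S(S(S(add(Z, mul(Z, add(Z, Z))))))))))))
  →36  S(S(S(S(S(S(S(S(S(mul(Z, add(Z, Z)))))))))))
  →37  S^9(Z)

Term B:
  start: add(add(SZ, add(SSZ, SSZ)), add(add(SSZ, SZ), Z))
  →1  add(S(add(Z, add(SSZ, SSZ))), add(add(SSZ, SZ), Z))
  →2  S(add(add(Z, add(SSZ, SSZ)), add(add(SSZ, SZ), Z)))
  →3  S(add(add(SSZ, SSZ), add(add(SSZ, SZ), Z)))
  →4  S(add(S(add(SZ, SSZ)), add(add(SSZ, SZ), Z)))
  →5  S(S(add(add(SZ, SSZ), add(add(SSZ, SZ), Z))))
  →6  S(S(add(S(add(Z, SSZ)), add(add(SSZ, SZ), Z))))
  →7  S(S(S(add(add(Z, SSZ), add(add(SSZ, SZ), Z)))))
  →8  S(S(S(add(SSZ, add(add(SSZ, SZ), Z)))))
  →9  S(S(S(S(add(SZ, add(add(SSZ, SZ), Z))))))
  →10  S(S(S(S(S(add(Z, add(add(SSZ, SZ), Z)))))))
  →11  S(S(S(S(S(add(add(SSZ, SZ), Z))))))
  →12  S(S(S(S(S(add(S(add(SZ, SZ)), Z))))))
  →13  S(S(S(S(S(S(add(add(SZ, SZ), Z)))))))
  →14  S(S(S(S(S(S(add(S(add(Z, SZ)), Z)))))))
  →15  S(S(S(S(S(S(S(add(add(Z, SZ), Z))))))))
  →16  S(S(S(S(S(S(S(add(SZ, Z))))))))
  →17  S(S(S(S(S(S(S(S(add(Z, Z)))))))))
  →18  S^8(Z)

Answer: DIFFERENT — A ⇓ S^9(Z), B ⇓ S^8(Z)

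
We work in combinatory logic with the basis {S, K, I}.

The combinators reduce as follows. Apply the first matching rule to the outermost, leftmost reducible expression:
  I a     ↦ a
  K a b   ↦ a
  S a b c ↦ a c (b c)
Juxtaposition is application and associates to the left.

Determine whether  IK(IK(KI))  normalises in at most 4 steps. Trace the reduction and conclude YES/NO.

  start: IK(IK(KI))
  step 1: K(IK(KI))
  step 2: K(K(KI))

Answer: YES — reaches normal form K(K(KI)) in 2 ≤ 4 steps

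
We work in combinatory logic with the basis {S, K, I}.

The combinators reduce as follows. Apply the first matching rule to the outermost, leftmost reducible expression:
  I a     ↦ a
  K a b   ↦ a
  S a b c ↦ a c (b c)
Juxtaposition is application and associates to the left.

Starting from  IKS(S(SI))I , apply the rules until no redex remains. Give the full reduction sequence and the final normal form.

  start: IKS(S(SI))I
  step 1: KS(S(SI))I
  step 2: SI

Answer: normal form = SI  (in 2 steps)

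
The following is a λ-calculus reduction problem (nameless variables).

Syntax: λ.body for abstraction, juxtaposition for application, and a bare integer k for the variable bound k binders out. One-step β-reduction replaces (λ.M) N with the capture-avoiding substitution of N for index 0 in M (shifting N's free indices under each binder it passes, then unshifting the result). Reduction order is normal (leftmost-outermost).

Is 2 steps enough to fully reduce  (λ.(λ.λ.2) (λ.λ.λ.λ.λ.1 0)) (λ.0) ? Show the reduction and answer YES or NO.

  start: (λ.(λ.λ.2) (λ.λ.λ.λ.λ.1 0)) (λ.0)
  step 1: (λ.λ.λ.0) (λ.λ.λ.λ.λ.1 0)
  step 2: λ.λ.0

Answer: YES — reaches normal form λ.λ.0 in 2 ≤ 2 steps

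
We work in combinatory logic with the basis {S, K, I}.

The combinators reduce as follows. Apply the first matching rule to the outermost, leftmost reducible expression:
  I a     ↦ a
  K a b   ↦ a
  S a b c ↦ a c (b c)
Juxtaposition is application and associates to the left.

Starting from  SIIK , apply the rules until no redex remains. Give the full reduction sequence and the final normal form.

Answer: normal form = KK  (in 3 steps)

Working:
  start: SIIK
  →1  IK(IK)
  →2  K(IK)
  →3  KK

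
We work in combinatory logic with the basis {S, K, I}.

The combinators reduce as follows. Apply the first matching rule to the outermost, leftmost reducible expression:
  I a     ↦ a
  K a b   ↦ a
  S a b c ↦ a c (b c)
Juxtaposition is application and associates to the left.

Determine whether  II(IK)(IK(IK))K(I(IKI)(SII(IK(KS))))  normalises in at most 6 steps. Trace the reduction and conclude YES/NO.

  start: II(IK)(IK(IK))K(I(IKI)(SII(IK(KS))))
  →1  I(IK)(IK(IK))K(I(IKI)(SII(IK(KS))))
  →2  IK(IK(IK))K(I(IKI)(SII(IK(KS))))
  →3  K(IK(IK))K(I(IKI)(SII(IK(KS))))
  →4  IK(IK)(I(IKI)(SII(IK(KS))))
  →5  K(IK)(I(IKI)(SII(IK(KS))))
  →6  IK

Answer: NO — after 6 steps the term is IK, not yet normal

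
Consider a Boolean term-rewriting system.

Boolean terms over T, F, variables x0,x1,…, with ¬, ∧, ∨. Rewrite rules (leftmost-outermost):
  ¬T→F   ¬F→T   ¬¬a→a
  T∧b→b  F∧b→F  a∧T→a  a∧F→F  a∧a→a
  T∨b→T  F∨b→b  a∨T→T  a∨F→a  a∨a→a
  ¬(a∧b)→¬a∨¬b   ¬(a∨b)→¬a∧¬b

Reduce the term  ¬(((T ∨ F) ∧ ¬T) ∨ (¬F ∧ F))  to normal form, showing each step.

  start: ¬(((T ∨ F) ∧ ¬T) ∨ (¬F ∧ F))
  →1  ¬((T ∨ F) ∧ ¬T) ∧ ¬(¬F ∧ F)
  →2  (¬(T ∨ F) ∨ ¬¬T) ∧ ¬(¬F ∧ F)
  →3  ((¬T ∧ ¬F) ∨ ¬¬T) ∧ ¬(¬F ∧ F)
  →4  ((F ∧ ¬F) ∨ ¬¬T) ∧ ¬(¬F ∧ F)
  →5  (F ∨ ¬¬T) ∧ ¬(¬F ∧ F)
  →6  ¬¬T ∧ ¬(¬F ∧ F)
  →7  T ∧ ¬(¬F ∧ F)
  →8  ¬(¬F ∧ F)
  →9  ¬¬F ∨ ¬F
  →10  F ∨ ¬F
  →11  ¬F
  →12  T

Answer: normal form = T  (in 12 steps)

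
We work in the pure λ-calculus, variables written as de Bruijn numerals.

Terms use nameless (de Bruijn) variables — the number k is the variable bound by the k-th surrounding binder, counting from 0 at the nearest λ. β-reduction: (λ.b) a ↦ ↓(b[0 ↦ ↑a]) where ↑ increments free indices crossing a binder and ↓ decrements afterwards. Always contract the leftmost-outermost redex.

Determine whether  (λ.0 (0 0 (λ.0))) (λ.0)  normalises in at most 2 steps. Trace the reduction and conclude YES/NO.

  start: (λ.0 (0 0 (λ.0))) (λ.0)
  step 1: (λ.0) ((λ.0) (λ.0) (λ.0))
  step 2: (λ.0) (λ.0) (λ.0)

Answer: NO — after 2 steps the term is (λ.0) (λ.0) (λ.0), not yet normal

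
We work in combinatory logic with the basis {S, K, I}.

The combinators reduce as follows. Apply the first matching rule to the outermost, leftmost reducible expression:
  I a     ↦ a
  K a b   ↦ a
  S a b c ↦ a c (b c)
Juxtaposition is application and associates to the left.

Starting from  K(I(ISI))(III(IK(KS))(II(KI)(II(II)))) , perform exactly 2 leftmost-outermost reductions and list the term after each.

  start: K(I(ISI))(III(IK(KS))(II(KI)(II(II))))
  [1] I(ISI)
  [2] ISI

Answer: after 2 steps: ISI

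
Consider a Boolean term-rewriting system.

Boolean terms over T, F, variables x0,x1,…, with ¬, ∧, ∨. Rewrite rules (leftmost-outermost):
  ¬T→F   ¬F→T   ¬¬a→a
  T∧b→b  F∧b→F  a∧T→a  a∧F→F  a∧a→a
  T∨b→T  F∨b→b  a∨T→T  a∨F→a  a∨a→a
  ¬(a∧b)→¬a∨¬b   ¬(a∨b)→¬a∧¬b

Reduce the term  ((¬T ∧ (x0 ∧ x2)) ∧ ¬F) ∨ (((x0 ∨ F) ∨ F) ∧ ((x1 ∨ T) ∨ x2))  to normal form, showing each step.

  start: ((¬T ∧ (x0 ∧ x2)) ∧ ¬F) ∨ (((x0 ∨ F) ∨ F) ∧ ((x1 ∨ T) ∨ x2))
  →1  ((F ∧ (x0 ∧ x2)) ∧ ¬F) ∨ (((x0 ∨ F) ∨ F) ∧ ((x1 ∨ T) ∨ x2))
  →2  (F ∧ ¬F) ∨ (((x0 ∨ F) ∨ F) ∧ ((x1 ∨ T) ∨ x2))
  →3  F ∨ (((x0 ∨ F) ∨ F) ∧ ((x1 ∨ T) ∨ x2))
  →4  ((x0 ∨ F) ∨ F) ∧ ((x1 ∨ T) ∨ x2)
  →5  (x0 ∨ F) ∧ ((x1 ∨ T) ∨ x2)
  →6  x0 ∧ ((x1 ∨ T) ∨ x2)
  →7  x0 ∧ (T ∨ x2)
  →8  x0 ∧ T
  →9  x0

Answer: normal form = x0  (in 9 steps)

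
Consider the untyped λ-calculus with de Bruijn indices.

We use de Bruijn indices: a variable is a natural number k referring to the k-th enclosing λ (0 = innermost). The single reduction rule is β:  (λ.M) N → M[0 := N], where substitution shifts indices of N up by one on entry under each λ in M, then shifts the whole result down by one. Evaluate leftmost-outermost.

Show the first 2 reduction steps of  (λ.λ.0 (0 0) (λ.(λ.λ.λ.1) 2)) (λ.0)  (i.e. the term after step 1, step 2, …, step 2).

  start: (λ.λ.0 (0 0) (λ.(λ.λ.λ.1) 2)) (λ.0)
  →1  λ.0 (0 0) (λ.(λ.λ.λ.1) (λ.0))
  →2  λ.0 (0 0) (λ.λ.λ.1)

Answer: after 2 steps: λ.0 (0 0) (λ.λ.λ.1)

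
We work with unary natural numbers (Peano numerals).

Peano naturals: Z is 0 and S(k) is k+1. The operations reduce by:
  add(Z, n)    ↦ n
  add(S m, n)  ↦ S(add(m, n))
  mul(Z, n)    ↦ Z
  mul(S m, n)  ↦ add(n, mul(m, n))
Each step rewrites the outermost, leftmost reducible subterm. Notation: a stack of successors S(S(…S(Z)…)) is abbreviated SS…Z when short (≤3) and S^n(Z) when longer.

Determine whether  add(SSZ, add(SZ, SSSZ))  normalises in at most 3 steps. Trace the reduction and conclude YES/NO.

  start: add(SSZ, add(SZ, SSSZ))
  →1  S(add(SZ, add(SZ, SSSZ)))
  →2  S(S(add(Z, add(SZ, SSSZ))))
  →3  S(S(add(SZ, SSSZ)))

Answer: NO — after 3 steps the term is S(S(add(SZ, SSSZ))), not yet normal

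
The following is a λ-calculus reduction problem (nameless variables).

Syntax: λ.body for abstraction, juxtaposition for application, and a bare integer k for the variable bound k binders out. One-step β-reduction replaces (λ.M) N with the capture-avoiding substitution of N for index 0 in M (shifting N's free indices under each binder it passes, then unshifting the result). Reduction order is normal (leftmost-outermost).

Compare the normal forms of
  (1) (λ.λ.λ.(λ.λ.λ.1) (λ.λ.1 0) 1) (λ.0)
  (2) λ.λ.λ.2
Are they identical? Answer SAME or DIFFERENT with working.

Answer: SAME — A ⇓ λ.λ.λ.2, B ⇓ λ.λ.λ.2

Working:
Term A:
  start: (λ.λ.λ.(λ.λ.λ.1) (λ.λ.1 0) 1) (λ.0)
  [1] λ.λ.(λ.λ.λ.1) (λ.λ.1 0) 1
  [2] λ.λ.(λ.λ.1) 1
  [3] λ.λ.λ.2

Term B:
  start: λ.λ.λ.2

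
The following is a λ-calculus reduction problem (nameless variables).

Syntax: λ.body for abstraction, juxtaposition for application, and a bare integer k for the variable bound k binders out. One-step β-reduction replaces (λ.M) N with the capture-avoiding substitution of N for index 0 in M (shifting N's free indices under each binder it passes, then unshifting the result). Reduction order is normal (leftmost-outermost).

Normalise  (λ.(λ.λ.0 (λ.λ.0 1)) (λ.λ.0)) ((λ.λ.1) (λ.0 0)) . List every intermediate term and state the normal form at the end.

Answer: normal form = λ.0 (λ.λ.0 1)  (in 2 steps)

Working:
  start: (λ.(λ.λ.0 (λ.λ.0 1)) (λ.λ.0)) ((λ.λ.1) (λ.0 0))
  →1  (λ.λ.0 (λ.λ.0 1)) (λ.λ.0)
  →2  λ.0 (λ.λ.0 1)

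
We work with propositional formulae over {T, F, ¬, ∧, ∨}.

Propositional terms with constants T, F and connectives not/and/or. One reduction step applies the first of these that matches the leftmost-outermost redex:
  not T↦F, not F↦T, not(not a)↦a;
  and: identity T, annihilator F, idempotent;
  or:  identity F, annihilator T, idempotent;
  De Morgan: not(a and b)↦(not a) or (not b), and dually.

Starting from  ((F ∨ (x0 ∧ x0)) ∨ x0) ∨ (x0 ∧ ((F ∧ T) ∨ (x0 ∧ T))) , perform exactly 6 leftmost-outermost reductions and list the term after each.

  start: ((F ∨ (x0 ∧ x0)) ∨ x0) ∨ (x0 ∧ ((F ∧ T) ∨ (x0 ∧ T)))
  [1] ((x0 ∧ x0) ∨ x0) ∨ (x0 ∧ ((F ∧ T) ∨ (x0 ∧ T)))
  [2] (x0 ∨ x0) ∨ (x0 ∧ ((F ∧ T) ∨ (x0 ∧ T)))
  [3] x0 ∨ (x0 ∧ ((F ∧ T) ∨ (x0 ∧ T)))
  [4] x0 ∨ (x0 ∧ (F ∨ (x0 ∧ T)))
  [5] x0 ∨ (x0 ∧ (x0 ∧ T))
  [6] x0 ∨ (x0 ∧ x0)

Answer: after 6 steps: x0 ∨ (x0 ∧ x0)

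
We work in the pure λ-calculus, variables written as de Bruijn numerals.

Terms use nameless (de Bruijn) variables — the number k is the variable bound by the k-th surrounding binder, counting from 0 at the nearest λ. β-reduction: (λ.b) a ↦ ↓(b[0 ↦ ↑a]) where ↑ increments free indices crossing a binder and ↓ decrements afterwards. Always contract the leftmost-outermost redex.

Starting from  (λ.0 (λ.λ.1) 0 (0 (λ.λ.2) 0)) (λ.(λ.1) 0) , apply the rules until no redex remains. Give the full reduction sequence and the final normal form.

  start: (λ.0 (λ.λ.1) 0 (0 (λ.λ.2) 0)) (λ.(λ.1) 0)
  →1  (λ.(λ.1) 0) (λ.λ.1) (λ.(λ.1) 0) ((λ.(λ.1) 0) (λ.λ.λ.(λ.1) 0) (λ.(λ.1) 0))
  →2  (λ.λ.λ.1) (λ.λ.1) (λ.(λ.1) 0) ((λ.(λ.1) 0) (λ.λ.λ.(λ.1) 0) (λ.(λ.1) 0))
  →3  (λ.λ.1) (λ.(λ.1) 0) ((λ.(λ.1) 0) (λ.λ.λ.(λ.1) 0) (λ.(λ.1) 0))
  →4  (λ.λ.(λ.1) 0) ((λ.(λ.1) 0) (λ.λ.λ.(λ.1) 0) (λ.(λ.1) 0))
  →5  λ.(λ.1) 0
  →6  λ.0

Answer: normal form = λ.0  (in 6 steps)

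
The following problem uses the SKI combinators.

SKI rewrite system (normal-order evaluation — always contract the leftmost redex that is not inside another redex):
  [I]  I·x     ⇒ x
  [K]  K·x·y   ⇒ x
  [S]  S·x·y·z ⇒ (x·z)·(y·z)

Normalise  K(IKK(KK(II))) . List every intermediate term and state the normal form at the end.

Answer: normal form = KK  (in 2 steps)

Working:
  start: K(IKK(KK(II)))
  [1] K(KK(KK(II)))
  [2] KK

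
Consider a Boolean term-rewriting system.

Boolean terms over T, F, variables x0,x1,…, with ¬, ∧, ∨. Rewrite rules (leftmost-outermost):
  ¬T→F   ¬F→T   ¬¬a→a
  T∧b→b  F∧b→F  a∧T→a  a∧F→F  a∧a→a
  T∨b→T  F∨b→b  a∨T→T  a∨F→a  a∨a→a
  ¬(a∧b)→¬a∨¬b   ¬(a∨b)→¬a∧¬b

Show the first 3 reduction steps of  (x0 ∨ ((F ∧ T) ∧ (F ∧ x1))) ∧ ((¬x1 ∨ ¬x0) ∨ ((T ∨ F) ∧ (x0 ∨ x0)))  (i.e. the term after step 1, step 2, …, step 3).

Answer: after 3 steps: x0 ∧ ((¬x1 ∨ ¬x0) ∨ ((T ∨ F) ∧ (x0 ∨ x0)))

Reduction:
  start: (x0 ∨ ((F ∧ T) ∧ (F ∧ x1))) ∧ ((¬x1 ∨ ¬x0) ∨ ((T ∨ F) ∧ (x0 ∨ x0)))
  →1  (x0 ∨ (F ∧ (F ∧ x1))) ∧ ((¬x1 ∨ ¬x0) ∨ ((T ∨ F) ∧ (x0 ∨ x0)))
  →2  (x0 ∨ F) ∧ ((¬x1 ∨ ¬x0) ∨ ((T ∨ F) ∧ (x0 ∨ x0)))
  →3  x0 ∧ ((¬x1 ∨ ¬x0) ∨ ((T ∨ F) ∧ (x0 ∨ x0)))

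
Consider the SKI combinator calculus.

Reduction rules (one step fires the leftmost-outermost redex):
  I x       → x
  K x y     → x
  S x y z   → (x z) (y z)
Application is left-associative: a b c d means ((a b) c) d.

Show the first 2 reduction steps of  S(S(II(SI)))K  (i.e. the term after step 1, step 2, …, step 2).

Answer: after 2 steps: S(S(SI))K

Derivation:
  start: S(S(II(SI)))K
  step 1: S(S(I(SI)))K
  step 2: S(S(SI))K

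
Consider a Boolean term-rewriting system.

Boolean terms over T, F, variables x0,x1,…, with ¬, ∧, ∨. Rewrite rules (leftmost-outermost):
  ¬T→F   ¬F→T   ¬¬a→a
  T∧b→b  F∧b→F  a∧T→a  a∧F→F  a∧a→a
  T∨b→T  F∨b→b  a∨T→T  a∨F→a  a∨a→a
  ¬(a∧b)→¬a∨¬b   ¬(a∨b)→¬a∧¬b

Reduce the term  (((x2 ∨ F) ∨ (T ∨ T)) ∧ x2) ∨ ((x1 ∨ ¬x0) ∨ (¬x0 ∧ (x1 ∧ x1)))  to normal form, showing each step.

  start: (((x2 ∨ F) ∨ (T ∨ T)) ∧ x2) ∨ ((x1 ∨ ¬x0) ∨ (¬x0 ∧ (x1 ∧ x1)))
  →1  ((x2 ∨ (T ∨ T)) ∧ x2) ∨ ((x1 ∨ ¬x0) ∨ (¬x0 ∧ (x1 ∧ x1)))
  →2  ((x2 ∨ T) ∧ x2) ∨ ((x1 ∨ ¬x0) ∨ (¬x0 ∧ (x1 ∧ x1)))
  →3  (T ∧ x2) ∨ ((x1 ∨ ¬x0) ∨ (¬x0 ∧ (x1 ∧ x1)))
  →4  x2 ∨ ((x1 ∨ ¬x0) ∨ (¬x0 ∧ (x1 ∧ x1)))
  →5  x2 ∨ ((x1 ∨ ¬x0) ∨ (¬x0 ∧ x1))

Answer: normal form = x2 ∨ ((x1 ∨ ¬x0) ∨ (¬x0 ∧ x1))  (in 5 steps)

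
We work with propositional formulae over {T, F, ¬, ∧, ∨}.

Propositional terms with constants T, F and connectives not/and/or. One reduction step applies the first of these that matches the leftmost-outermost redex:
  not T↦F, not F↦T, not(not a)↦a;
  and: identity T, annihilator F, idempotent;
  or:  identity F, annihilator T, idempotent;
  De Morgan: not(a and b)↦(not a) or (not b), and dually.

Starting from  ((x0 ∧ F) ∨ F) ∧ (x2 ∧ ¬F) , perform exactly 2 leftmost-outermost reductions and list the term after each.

Answer: after 2 steps: F ∧ (x2 ∧ ¬F)

Derivation:
  start: ((x0 ∧ F) ∨ F) ∧ (x2 ∧ ¬F)
  →1  (x0 ∧ F) ∧ (x2 ∧ ¬F)
  →2  F ∧ (x2 ∧ ¬F)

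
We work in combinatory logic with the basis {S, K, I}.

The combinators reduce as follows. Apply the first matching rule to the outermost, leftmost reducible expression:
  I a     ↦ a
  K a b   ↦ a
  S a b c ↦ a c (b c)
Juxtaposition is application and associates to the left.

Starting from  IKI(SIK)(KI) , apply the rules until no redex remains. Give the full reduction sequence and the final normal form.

  start: IKI(SIK)(KI)
  step 1: KI(SIK)(KI)
  step 2: I(KI)
  step 3: KI

Answer: normal form = KI  (in 3 steps)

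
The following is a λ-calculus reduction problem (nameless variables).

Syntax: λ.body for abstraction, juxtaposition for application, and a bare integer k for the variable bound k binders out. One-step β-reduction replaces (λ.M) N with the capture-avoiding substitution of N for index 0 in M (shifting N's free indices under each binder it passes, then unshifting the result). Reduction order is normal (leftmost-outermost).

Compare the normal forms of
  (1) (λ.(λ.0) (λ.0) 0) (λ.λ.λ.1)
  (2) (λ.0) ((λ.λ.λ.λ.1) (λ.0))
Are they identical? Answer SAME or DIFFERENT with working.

Answer: SAME — A ⇓ λ.λ.λ.1, B ⇓ λ.λ.λ.1

Working:
Term A:
  start: (λ.(λ.0) (λ.0) 0) (λ.λ.λ.1)
  step 1: (λ.0) (λ.0) (λ.λ.λ.1)
  step 2: (λ.0) (λ.λ.λ.1)
  step 3: λ.λ.λ.1

Term B:
  start: (λ.0) ((λ.λ.λ.λ.1) (λ.0))
  step 1: (λ.λ.λ.λ.1) (λ.0)
  step 2: λ.λ.λ.1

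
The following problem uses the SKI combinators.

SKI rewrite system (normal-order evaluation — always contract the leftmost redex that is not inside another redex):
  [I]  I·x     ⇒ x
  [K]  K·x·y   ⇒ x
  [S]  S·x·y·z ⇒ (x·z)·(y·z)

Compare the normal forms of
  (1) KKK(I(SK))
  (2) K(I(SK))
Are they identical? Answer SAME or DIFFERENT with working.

Term A:
  start: KKK(I(SK))
  [1] K(I(SK))
  [2] K(SK)

Term B:
  start: K(I(SK))
  [1] K(SK)

Answer: SAME — A ⇓ K(SK), B ⇓ K(SK)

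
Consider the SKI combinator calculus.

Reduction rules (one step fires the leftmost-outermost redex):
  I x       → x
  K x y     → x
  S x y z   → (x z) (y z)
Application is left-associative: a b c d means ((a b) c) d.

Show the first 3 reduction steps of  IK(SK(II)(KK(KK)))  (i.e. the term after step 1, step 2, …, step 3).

  start: IK(SK(II)(KK(KK)))
  [1] K(SK(II)(KK(KK)))
  [2] K(K(KK(KK))(II(KK(KK))))
  [3] K(KK(KK))

Answer: after 3 steps: K(KK(KK))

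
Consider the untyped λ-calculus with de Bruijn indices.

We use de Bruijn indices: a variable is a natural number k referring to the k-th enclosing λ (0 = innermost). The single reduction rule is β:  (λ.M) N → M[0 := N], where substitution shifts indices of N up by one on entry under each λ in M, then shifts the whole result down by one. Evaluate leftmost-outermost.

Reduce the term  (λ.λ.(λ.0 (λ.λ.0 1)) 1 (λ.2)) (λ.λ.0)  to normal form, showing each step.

Answer: normal form = λ.λ.λ.λ.0  (in 4 steps)

Derivation:
  start: (λ.λ.(λ.0 (λ.λ.0 1)) 1 (λ.2)) (λ.λ.0)
  [1] λ.(λ.0 (λ.λ.0 1)) (λ.λ.0) (λ.λ.λ.0)
  [2] λ.(λ.λ.0) (λ.λ.0 1) (λ.λ.λ.0)
  [3] λ.(λ.0) (λ.λ.λ.0)
  [4] λ.λ.λ.λ.0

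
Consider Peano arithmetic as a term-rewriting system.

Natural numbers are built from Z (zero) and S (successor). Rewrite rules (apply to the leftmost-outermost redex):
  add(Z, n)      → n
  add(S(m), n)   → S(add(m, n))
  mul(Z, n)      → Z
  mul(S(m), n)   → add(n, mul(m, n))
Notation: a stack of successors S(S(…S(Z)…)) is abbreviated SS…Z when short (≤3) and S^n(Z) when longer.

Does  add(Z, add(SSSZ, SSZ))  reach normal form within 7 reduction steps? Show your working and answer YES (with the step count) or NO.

  start: add(Z, add(SSSZ, SSZ))
  [1] add(SSSZ, SSZ)
  [2] S(add(SSZ, SSZ))
  [3] S(S(add(SZ, SSZ)))
  [4] S(S(S(add(Z, SSZ))))
  [5] S^5(Z)

Answer: YES — reaches normal form S^5(Z) in 5 ≤ 7 steps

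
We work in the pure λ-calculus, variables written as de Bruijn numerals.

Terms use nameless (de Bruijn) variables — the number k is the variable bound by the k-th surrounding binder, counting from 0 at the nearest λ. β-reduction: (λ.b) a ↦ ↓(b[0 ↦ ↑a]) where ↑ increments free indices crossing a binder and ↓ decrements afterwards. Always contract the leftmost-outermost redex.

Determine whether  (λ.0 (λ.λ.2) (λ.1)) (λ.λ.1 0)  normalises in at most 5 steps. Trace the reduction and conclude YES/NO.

  start: (λ.0 (λ.λ.2) (λ.1)) (λ.λ.1 0)
  →1  (λ.λ.1 0) (λ.λ.λ.λ.1 0) (λ.λ.λ.1 0)
  →2  (λ.(λ.λ.λ.λ.1 0) 0) (λ.λ.λ.1 0)
  →3  (λ.λ.λ.λ.1 0) (λ.λ.λ.1 0)
  →4  λ.λ.λ.1 0

Answer: YES — reaches normal form λ.λ.λ.1 0 in 4 ≤ 5 steps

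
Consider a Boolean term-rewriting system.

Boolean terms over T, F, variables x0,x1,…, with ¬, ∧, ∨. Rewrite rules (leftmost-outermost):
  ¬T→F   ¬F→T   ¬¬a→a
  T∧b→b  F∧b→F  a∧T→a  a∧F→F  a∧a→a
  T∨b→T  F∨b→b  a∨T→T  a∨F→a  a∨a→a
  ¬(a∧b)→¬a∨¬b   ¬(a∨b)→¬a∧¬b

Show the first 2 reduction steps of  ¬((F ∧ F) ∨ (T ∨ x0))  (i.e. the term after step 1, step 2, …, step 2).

  start: ¬((F ∧ F) ∨ (T ∨ x0))
  step 1: ¬(F ∧ F) ∧ ¬(T ∨ x0)
  step 2: (¬F ∨ ¬F) ∧ ¬(T ∨ x0)

Answer: after 2 steps: (¬F ∨ ¬F) ∧ ¬(T ∨ x0)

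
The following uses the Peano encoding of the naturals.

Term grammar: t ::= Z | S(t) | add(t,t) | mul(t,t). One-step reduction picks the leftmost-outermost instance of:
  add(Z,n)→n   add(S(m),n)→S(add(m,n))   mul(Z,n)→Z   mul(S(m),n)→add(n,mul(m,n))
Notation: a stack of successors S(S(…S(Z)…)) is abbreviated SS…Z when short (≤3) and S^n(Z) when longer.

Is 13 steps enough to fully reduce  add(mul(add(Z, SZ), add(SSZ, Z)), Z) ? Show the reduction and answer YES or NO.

Answer: YES — reaches normal form SSZ in 12 ≤ 13 steps

Reduction:
  start: add(mul(add(Z, SZ), add(SSZ, Z)), Z)
  step 1: add(mul(SZ, add(SSZ, Z)), Z)
  step 2: add(add(add(SSZ, Z), mul(Z, add(SSZ, Z))), Z)
  step 3: add(add(S(add(SZ, Z)), mul(Z, add(SSZ, Z))), Z)
  step 4: add(S(add(add(SZ, Z), mul(Z, add(SSZ, Z)))), Z)
  step 5: S(add(add(add(SZ, Z), mul(Z, add(SSZ, Z))), Z))
  step 6: S(add(add(S(add(Z, Z)), mul(Z, add(SSZ, Z))), Z))
  step 7: S(add(S(add(add(Z, Z), mul(Z, add(SSZ, Z)))), Z))
  step 8: S(S(add(add(add(Z, Z), mul(Z, add(SSZ, Z))), Z)))
  step 9: S(S(add(add(Z, mul(Z, add(SSZ, Z))), Z)))
  step 10: S(S(add(mul(Z, add(SSZ, Z)), Z)))
  step 11: S(S(add(Z, Z)))
  step 12: SSZ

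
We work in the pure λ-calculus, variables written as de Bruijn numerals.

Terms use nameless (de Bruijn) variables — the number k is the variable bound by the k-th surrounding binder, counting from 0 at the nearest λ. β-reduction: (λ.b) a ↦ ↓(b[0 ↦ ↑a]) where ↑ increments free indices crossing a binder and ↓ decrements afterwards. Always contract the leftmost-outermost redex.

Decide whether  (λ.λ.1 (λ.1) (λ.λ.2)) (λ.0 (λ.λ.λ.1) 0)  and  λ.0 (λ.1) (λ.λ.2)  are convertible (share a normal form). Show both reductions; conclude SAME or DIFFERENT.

Answer: SAME — A ⇓ λ.0 (λ.1) (λ.λ.2), B ⇓ λ.0 (λ.1) (λ.λ.2)

Derivation:
Term A:
  start: (λ.λ.1 (λ.1) (λ.λ.2)) (λ.0 (λ.λ.λ.1) 0)
  →1  λ.(λ.0 (λ.λ.λ.1) 0) (λ.1) (λ.λ.2)
  →2  λ.(λ.1) (λ.λ.λ.1) (λ.1) (λ.λ.2)
  →3  λ.0 (λ.1) (λ.λ.2)

Term B:
  start: λ.0 (λ.1) (λ.λ.2)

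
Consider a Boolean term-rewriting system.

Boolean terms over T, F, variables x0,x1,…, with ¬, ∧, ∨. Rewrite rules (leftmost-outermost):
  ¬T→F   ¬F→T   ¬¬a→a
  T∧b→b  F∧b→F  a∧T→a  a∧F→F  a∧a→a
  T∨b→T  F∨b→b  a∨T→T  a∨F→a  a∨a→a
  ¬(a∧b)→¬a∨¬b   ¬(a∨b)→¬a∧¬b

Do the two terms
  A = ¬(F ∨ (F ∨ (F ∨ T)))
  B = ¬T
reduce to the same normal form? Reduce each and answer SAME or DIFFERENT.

Answer: SAME — A ⇓ F, B ⇓ F

Reduction:
Term A:
  start: ¬(F ∨ (F ∨ (F ∨ T)))
  [1] ¬F ∧ ¬(F ∨ (F ∨ T))
  [2] T ∧ ¬(F ∨ (F ∨ T))
  [3] ¬(F ∨ (F ∨ T))
  [4] ¬F ∧ ¬(F ∨ T)
  [5] T ∧ ¬(F ∨ T)
  [6] ¬(F ∨ T)
  [7] ¬F ∧ ¬T
  [8] T ∧ ¬T
  [9] ¬T
  [10] F

Term B:
  start: ¬T
  [1] F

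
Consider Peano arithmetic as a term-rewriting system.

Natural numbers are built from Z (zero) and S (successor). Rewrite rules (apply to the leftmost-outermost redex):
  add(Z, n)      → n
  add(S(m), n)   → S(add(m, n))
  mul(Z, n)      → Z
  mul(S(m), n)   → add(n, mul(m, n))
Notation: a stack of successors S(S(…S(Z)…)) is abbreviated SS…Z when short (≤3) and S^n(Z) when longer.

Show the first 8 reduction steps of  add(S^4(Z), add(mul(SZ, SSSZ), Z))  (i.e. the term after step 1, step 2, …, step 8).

  start: add(S^4(Z), add(mul(SZ, SSSZ), Z))
  →1  S(add(SSSZ, add(mul(SZ, SSSZ), Z)))
  →2  S(S(add(SSZ, add(mul(SZ, SSSZ), Z))))
  →3  S(S(S(add(SZ, add(mul(SZ, SSSZ), Z)))))
  →4  S(S(S(S(add(Z, add(mul(SZ, SSSZ), Z))))))
  →5  S(S(S(S(add(mul(SZ, SSSZ), Z)))))
  →6  S(S(S(S(add(add(SSSZ, mul(Z, SSSZ)), Z)))))
  →7  S(S(S(S(add(S(add(SSZ, mul(Z, SSSZ))), Z)))))
  →8  S(S(S(S(S(add(add(SSZ, mul(Z, SSSZ)), Z))))))

Answer: after 8 steps: S(S(S(S(S(add(add(SSZ, mul(Z, SSSZ)), Z))))))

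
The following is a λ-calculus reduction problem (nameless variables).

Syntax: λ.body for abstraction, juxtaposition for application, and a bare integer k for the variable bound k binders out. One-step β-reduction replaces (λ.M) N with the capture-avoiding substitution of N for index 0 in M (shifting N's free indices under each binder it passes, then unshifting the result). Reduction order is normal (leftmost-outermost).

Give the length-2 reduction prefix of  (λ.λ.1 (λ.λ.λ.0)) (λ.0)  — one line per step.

Answer: after 2 steps: λ.λ.λ.λ.0

Reduction:
  start: (λ.λ.1 (λ.λ.λ.0)) (λ.0)
  [1] λ.(λ.0) (λ.λ.λ.0)
  [2] λ.λ.λ.λ.0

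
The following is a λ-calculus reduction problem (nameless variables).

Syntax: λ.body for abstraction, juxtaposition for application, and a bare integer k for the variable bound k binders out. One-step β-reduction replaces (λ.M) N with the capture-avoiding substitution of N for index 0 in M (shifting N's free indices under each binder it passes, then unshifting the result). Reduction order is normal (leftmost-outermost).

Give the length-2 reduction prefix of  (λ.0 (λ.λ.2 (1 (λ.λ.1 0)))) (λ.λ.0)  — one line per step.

Answer: after 2 steps: λ.0

Derivation:
  start: (λ.0 (λ.λ.2 (1 (λ.λ.1 0)))) (λ.λ.0)
  →1  (λ.λ.0) (λ.λ.(λ.λ.0) (1 (λ.λ.1 0)))
  →2  λ.0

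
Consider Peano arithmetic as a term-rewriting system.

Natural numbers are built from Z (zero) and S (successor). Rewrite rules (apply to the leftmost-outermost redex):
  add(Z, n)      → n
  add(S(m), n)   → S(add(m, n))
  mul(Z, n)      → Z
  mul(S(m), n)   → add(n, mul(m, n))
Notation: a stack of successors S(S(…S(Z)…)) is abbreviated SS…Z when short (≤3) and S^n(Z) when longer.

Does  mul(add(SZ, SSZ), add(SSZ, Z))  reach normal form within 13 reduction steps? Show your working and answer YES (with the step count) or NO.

  start: mul(add(SZ, SSZ), add(SSZ, Z))
  [1] mul(S(add(Z, SSZ)), add(SSZ, Z))
  [2] add(add(SSZ, Z), mul(add(Z, SSZ), add(SSZ, Z)))
  [3] add(S(add(SZ, Z)), mul(add(Z, SSZ), add(SSZ, Z)))
  [4] S(add(add(SZ, Z), mul(add(Z, SSZ), add(SSZ, Z))))
  [5] S(add(S(add(Z, Z)), mul(add(Z, SSZ), add(SSZ, Z))))
  [6] S(S(add(add(Z, Z), mul(add(Z, SSZ), add(SSZ, Z)))))
  [7] S(S(add(Z, mul(add(Z, SSZ), add(SSZ, Z)))))
  [8] S(S(mul(add(Z, SSZ), add(SSZ, Z))))
  [9] S(S(mul(SSZ, add(SSZ, Z))))
  [10] S(S(add(add(SSZ, Z), mul(SZ, add(SSZ, Z)))))
  [11] S(S(add(S(add(SZ, Z)), mul(SZ, add(SSZ, Z)))))
  [12] S(S(S(add(add(SZ, Z), mul(SZ, add(SSZ, Z))))))
  [13] S(S(S(add(S(add(Z, Z)), mul(SZ, add(SSZ, Z))))))

Answer: NO — after 13 steps the term is S(S(S(add(S(add(Z, Z)), mul(SZ, add(SSZ, Z)))))), not yet normal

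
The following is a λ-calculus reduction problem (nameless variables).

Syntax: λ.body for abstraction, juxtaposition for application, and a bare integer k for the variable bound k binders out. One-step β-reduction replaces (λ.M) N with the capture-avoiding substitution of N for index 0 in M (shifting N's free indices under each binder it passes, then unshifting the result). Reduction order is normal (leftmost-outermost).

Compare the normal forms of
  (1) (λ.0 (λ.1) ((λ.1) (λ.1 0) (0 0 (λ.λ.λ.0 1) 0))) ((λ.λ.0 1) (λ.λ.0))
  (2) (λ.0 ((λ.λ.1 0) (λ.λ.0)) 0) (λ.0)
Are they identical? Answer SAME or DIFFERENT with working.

Answer: SAME — A ⇓ λ.0, B ⇓ λ.0

Working:
Term A:
  start: (λ.0 (λ.1) ((λ.1) (λ.1 0) (0 0 (λ.λ.λ.0 1) 0))) ((λ.λ.0 1) (λ.λ.0))
  →1  (λ.λ.0 1) (λ.λ.0) (λ.(λ.λ.0 1) (λ.λ.0)) ((λ.(λ.λ.0 1) (λ.λ.0)) (λ.(λ.λ.0 1) (λ.λ.0) 0) ((λ.λ.0 1) (λ.λ.0) ((λ.λ.0 1) (λ.λ.0)) (λ.λ.λ.0 1) ((λ.λ.0 1) (λ.λ.0))))
  →2  (λ.0 (λ.λ.0)) (λ.(λ.λ.0 1) (λ.λ.0)) ((λ.(λ.λ.0 1) (λ.λ.0)) (λ.(λ.λ.0 1) (λ.λ.0) 0) ((λ.λ.0 1) (λ.λ.0) ((λ.λ.0 1) (λ.λ.0)) (λ.λ.λ.0 1) ((λ.λ.0 1) (λ.λ.0))))
  →3  (λ.(λ.λ.0 1) (λ.λ.0)) (λ.λ.0) ((λ.(λ.λ.0 1) (λ.λ.0)) (λ.(λ.λ.0 1) (λ.λ.0) 0) ((λ.λ.0 1) (λ.λ.0) ((λ.λ.0 1) (λ.λ.0)) (λ.λ.λ.0 1) ((λ.λ.0 1) (λ.λ.0))))
  →4  (λ.λ.0 1) (λ.λ.0) ((λ.(λ.λ.0 1) (λ.λ.0)) (λ.(λ.λ.0 1) (λ.λ.0) 0) ((λ.λ.0 1) (λ.λ.0) ((λ.λ.0 1) (λ.λ.0)) (λ.λ.λ.0 1) ((λ.λ.0 1) (λ.λ.0))))
  →5  (λ.0 (λ.λ.0)) ((λ.(λ.λ.0 1) (λ.λ.0)) (λ.(λ.λ.0 1) (λ.λ.0) 0) ((λ.λ.0 1) (λ.λ.0) ((λ.λ.0 1) (λ.λ.0)) (λ.λ.λ.0 1) ((λ.λ.0 1) (λ.λ.0))))
  →6  (λ.(λ.λ.0 1) (λ.λ.0)) (λ.(λ.λ.0 1) (λ.λ.0) 0) ((λ.λ.0 1) (λ.λ.0) ((λ.λ.0 1) (λ.λ.0)) (λ.λ.λ.0 1) ((λ.λ.0 1) (λ.λ.0))) (λ.λ.0)
  →7  (λ.λ.0 1) (λ.λ.0) ((λ.λ.0 1) (λ.λ.0) ((λ.λ.0 1) (λ.λ.0)) (λ.λ.λ.0 1) ((λ.λ.0 1) (λ.λ.0))) (λ.λ.0)
  →8  (λ.0 (λ.λ.0)) ((λ.λ.0 1) (λ.λ.0) ((λ.λ.0 1) (λ.λ.0)) (λ.λ.λ.0 1) ((λ.λ.0 1) (λ.λ.0))) (λ.λ.0)
  →9  (λ.λ.0 1) (λ.λ.0) ((λ.λ.0 1) (λ.λ.0)) (λ.λ.λ.0 1) ((λ.λ.0 1) (λ.λ.0)) (λ.λ.0) (λ.λ.0)
  →10  (λ.0 (λ.λ.0)) ((λ.λ.0 1) (λ.λ.0)) (λ.λ.λ.0 1) ((λ.λ.0 1) (λ.λ.0)) (λ.λ.0) (λ.λ.0)
  →11  (λ.λ.0 1) (λ.λ.0) (λ.λ.0) (λ.λ.λ.0 1) ((λ.λ.0 1) (λ.λ.0)) (λ.λ.0) (λ.λ.0)
  →12  (λ.0 (λ.λ.0)) (λ.λ.0) (λ.λ.λ.0 1) ((λ.λ.0 1) (λ.λ.0)) (λ.λ.0) (λ.λ.0)
  →13  (λ.λ.0) (λ.λ.0) (λ.λ.λ.0 1) ((λ.λ.0 1) (λ.λ.0)) (λ.λ.0) (λ.λ.0)
  →14  (λ.0) (λ.λ.λ.0 1) ((λ.λ.0 1) (λ.λ.0)) (λ.λ.0) (λ.λ.0)
  →15  (λ.λ.λ.0 1) ((λ.λ.0 1) (λ.λ.0)) (λ.λ.0) (λ.λ.0)
  →16  (λ.λ.0 1) (λ.λ.0) (λ.λ.0)
  →17  (λ.0 (λ.λ.0)) (λ.λ.0)
  →18  (λ.λ.0) (λ.λ.0)
  →19  λ.0

Term B:
  start: (λ.0 ((λ.λ.1 0) (λ.λ.0)) 0) (λ.0)
  →1  (λ.0) ((λ.λ.1 0) (λ.λ.0)) (λ.0)
  →2  (λ.λ.1 0) (λ.λ.0) (λ.0)
  →3  (λ.(λ.λ.0) 0) (λ.0)
  →4  (λ.λ.0) (λ.0)
  →5  λ.0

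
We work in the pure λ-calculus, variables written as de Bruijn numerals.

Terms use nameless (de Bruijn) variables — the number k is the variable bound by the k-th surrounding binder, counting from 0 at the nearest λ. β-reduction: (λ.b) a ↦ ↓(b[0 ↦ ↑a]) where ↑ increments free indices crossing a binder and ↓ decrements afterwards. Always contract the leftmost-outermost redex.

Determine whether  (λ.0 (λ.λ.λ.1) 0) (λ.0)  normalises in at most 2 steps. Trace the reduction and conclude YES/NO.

Answer: NO — after 2 steps the term is (λ.λ.λ.1) (λ.0), not yet normal

Derivation:
  start: (λ.0 (λ.λ.λ.1) 0) (λ.0)
  step 1: (λ.0) (λ.λ.λ.1) (λ.0)
  step 2: (λ.λ.λ.1) (λ.0)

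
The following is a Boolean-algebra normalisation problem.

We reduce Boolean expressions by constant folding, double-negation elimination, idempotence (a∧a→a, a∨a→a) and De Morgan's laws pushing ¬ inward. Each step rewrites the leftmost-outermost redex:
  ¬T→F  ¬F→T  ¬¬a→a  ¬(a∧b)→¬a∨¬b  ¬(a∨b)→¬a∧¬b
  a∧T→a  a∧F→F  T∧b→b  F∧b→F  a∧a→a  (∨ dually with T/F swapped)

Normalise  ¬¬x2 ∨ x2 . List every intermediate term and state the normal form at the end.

Answer: normal form = x2  (in 2 steps)

Working:
  start: ¬¬x2 ∨ x2
  step 1: x2 ∨ x2
  step 2: x2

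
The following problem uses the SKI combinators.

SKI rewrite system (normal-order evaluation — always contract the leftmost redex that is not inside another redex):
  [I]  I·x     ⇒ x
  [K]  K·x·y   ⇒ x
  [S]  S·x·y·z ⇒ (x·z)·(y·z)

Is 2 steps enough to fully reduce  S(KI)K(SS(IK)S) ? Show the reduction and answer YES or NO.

  start: S(KI)K(SS(IK)S)
  →1  KI(SS(IK)S)(K(SS(IK)S))
  →2  I(K(SS(IK)S))

Answer: NO — after 2 steps the term is I(K(SS(IK)S)), not yet normal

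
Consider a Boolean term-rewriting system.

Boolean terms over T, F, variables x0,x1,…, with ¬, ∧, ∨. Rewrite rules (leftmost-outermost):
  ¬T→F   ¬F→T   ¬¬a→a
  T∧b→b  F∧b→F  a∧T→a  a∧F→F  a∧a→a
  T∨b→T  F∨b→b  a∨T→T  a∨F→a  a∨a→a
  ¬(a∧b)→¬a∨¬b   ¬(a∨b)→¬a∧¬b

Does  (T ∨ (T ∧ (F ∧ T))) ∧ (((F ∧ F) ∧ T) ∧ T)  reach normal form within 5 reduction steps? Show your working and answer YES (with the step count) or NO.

Answer: YES — reaches normal form F in 5 ≤ 5 steps

Reduction:
  start: (T ∨ (T ∧ (F ∧ T))) ∧ (((F ∧ F) ∧ T) ∧ T)
  step 1: T ∧ (((F ∧ F) ∧ T) ∧ T)
  step 2: ((F ∧ F) ∧ T) ∧ T
  step 3: (F ∧ F) ∧ T
  step 4: F ∧ F
  step 5: F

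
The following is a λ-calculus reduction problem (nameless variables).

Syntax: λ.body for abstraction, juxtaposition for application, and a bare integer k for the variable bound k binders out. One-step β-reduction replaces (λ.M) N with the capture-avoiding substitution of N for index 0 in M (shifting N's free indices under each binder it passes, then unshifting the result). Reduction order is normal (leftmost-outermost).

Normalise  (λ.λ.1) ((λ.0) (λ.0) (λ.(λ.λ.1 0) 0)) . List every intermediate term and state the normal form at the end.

  start: (λ.λ.1) ((λ.0) (λ.0) (λ.(λ.λ.1 0) 0))
  step 1: λ.(λ.0) (λ.0) (λ.(λ.λ.1 0) 0)
  step 2: λ.(λ.0) (λ.(λ.λ.1 0) 0)
  step 3: λ.λ.(λ.λ.1 0) 0
  step 4: λ.λ.λ.1 0

Answer: normal form = λ.λ.λ.1 0  (in 4 steps)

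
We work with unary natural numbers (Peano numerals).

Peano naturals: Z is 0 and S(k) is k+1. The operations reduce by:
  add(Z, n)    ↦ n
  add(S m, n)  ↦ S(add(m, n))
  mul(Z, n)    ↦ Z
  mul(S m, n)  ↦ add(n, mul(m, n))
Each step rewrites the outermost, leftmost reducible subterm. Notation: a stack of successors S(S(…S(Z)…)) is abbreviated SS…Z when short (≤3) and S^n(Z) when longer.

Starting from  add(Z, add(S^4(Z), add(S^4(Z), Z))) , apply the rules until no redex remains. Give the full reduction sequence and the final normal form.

Answer: normal form = S^8(Z)  (in 11 steps)

Working:
  start: add(Z, add(S^4(Z), add(S^4(Z), Z)))
  step 1: add(S^4(Z), add(S^4(Z), Z))
  step 2: S(add(SSSZ, add(S^4(Z), Z)))
  step 3: S(S(add(SSZ, add(S^4(Z), Z))))
  step 4: S(S(S(add(SZ, add(S^4(Z), Z)))))
  step 5: S(S(S(S(add(Z, add(S^4(Z), Z))))))
  step 6: S(S(S(S(add(S^4(Z), Z)))))
  step 7: S(S(S(S(S(add(SSSZ, Z))))))
  step 8: S(S(S(S(S(S(add(SSZ, Z)))))))
  step 9: S(S(S(S(S(S(S(add(SZ, Z))))))))
  step 10: S(S(S(S(S(S(S(S(add(Z, Z)))))))))
  step 11: S^8(Z)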